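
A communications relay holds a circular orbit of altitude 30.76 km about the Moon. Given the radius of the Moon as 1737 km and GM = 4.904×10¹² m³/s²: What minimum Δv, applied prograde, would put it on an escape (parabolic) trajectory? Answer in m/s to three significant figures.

Δv ≈ 690 m/s

r = 1737 + 30.76 = 1767.8 km = 1.7678×10⁶ m.
Circular speed v_c = √(μ/r) = 1666 m/s.
Escape speed v_esc = √(2μ/r) = √2 × v_c = 2355 m/s.
Δv = v_esc − v_c = 689.9 m/s.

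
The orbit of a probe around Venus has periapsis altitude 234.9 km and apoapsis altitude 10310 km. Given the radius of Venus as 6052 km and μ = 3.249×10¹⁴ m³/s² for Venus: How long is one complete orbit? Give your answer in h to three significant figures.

T ≈ 3.69 h

r_p = 6052 + 234.9 = 6286.9 km = 6.2869×10⁶ m.
r_a = 6052 + 10310 = 16362 km = 1.6362×10⁷ m.
Semi-major axis a = (r_p + r_a)/2 = (6286.9 + 16362)/2 = 11324 km = 1.132×10⁷ m.
By Kepler's third law T = 2π√(a³/μ) = 2π × 2.114×10³ = 1.328×10⁴ s.
= 3.690 h.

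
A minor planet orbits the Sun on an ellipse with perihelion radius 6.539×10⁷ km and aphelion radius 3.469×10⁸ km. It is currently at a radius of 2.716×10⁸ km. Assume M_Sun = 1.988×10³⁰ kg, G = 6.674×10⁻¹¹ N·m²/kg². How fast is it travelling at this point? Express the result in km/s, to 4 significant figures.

v ≈ 18.26 km/s

μ = GM = 6.674×10⁻¹¹ × 1.988×10³⁰ = 1.327×10²⁰ m³/s².
Semi-major axis a = (r_p + r_a)/2 = 2.0614×10⁸ km = 2.061×10¹¹ m.
Vis-viva: v² = μ(2/r − 1/a) = 1.327×10²⁰ × (7.364×10⁻¹² − 4.851×10⁻¹²) = 3.334×10⁸ m²/s².
v = 18260 m/s = 18.26 km/s.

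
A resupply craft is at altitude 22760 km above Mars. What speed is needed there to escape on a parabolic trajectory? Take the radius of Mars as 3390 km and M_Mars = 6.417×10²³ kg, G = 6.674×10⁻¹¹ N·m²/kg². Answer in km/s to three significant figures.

μ = GM = 6.674×10⁻¹¹ × 6.417×10²³ = 4.283×10¹³ m³/s².
r = 3390 + 22760 = 26150 km = 2.6150×10⁷ m.
Escape speed v_esc = √(2μ/r) = √(2 × 4.283×10¹³ / 2.615×10⁷) = √(3.275×10⁶) = 1810 m/s.
= 1.810 km/s.

v_esc ≈ 1.81 km/s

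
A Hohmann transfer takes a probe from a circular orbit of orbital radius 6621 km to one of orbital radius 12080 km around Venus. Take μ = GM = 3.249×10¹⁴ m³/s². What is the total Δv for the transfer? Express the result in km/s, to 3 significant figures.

Δv_total ≈ 1.78 km/s

r₁ = 6621 km = 6.621×10⁶ m.
r₂ = 12080 km = 1.208×10⁷ m.
Transfer ellipse a_t = (r₁ + r₂)/2 = 9.350×10⁶ m.
At r₁: circular v_c1 = √(μ/r₁) = 7005 m/s; transfer-periapsis v_p = √[μ(2/r₁ − 1/a_t)] = 7962 m/s.
Δv₁ = v_p − v_c1 = 957.0 m/s.
At r₂: circular v_c2 = √(μ/r₂) = 5186 m/s; transfer-apoapsis v_a = √[μ(2/r₂ − 1/a_t)] = 4364 m/s.
Δv₂ = v_c2 − v_a = 822.1 m/s.
Total Δv = Δv₁ + Δv₂ = 1779 m/s = 1.779 km/s.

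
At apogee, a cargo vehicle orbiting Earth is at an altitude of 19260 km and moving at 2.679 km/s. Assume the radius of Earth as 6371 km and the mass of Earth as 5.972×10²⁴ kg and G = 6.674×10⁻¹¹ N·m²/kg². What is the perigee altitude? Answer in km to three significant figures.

μ = GM = 6.674×10⁻¹¹ × 5.972×10²⁴ = 3.986×10¹⁴ m³/s².
r_a = 6371 + 19260 = 25631 km = 2.563×10⁷ m.
Specific energy ε = v²/2 − μ/r = -1.196×10⁷ J/kg, so a = −μ/(2ε) = 1.666×10⁷ m.
The apsides satisfy r_p + r_a = 2a, so the perigee radius is 2a − r_a = 7.689×10⁶ m = 7689.2 km.
Perigee altitude = 7689.2 − 6371 = 1318.2 km.

perigee altitude ≈ 1320 km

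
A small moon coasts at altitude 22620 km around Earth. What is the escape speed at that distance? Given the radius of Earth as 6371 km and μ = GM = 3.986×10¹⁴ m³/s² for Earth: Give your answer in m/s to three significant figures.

r = 6371 + 22620 = 28991 km = 2.8991×10⁷ m.
Escape speed v_esc = √(2μ/r) = √(2 × 3.986×10¹⁴ / 2.899×10⁷) = √(2.750×10⁷) = 5244 m/s.

v_esc ≈ 5240 m/s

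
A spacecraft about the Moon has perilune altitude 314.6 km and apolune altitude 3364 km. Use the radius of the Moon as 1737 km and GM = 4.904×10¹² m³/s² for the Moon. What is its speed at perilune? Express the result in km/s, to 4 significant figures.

v ≈ 1.846 km/s

r_p = 1737 + 314.6 = 2051.6 km = 2.0516×10⁶ m.
r_a = 1737 + 3364 = 5101.0 km = 5.1010×10⁶ m.
Semi-major axis a = (r_p + r_a)/2 = 3576.3 km = 3.576×10⁶ m.
Vis-viva: v² = μ(2/r − 1/a) = 4.904×10¹² × (9.748×10⁻⁷ − 2.796×10⁻⁷) = 3.409×10⁶ m²/s².
v = 1846 m/s = 1.846 km/s.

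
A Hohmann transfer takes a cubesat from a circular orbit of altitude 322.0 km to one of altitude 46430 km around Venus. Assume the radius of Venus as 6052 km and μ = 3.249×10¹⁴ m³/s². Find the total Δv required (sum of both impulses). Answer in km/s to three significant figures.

Δv_total ≈ 3.73 km/s

r₁ = 6052 + 322.0 = 6374.0 km = 6.3740×10⁶ m.
r₂ = 6052 + 46430 = 52482 km = 5.2482×10⁷ m.
Transfer ellipse a_t = (r₁ + r₂)/2 = 2.943×10⁷ m.
At r₁: circular v_c1 = √(μ/r₁) = 7140 m/s; transfer-periapsis v_p = √[μ(2/r₁ − 1/a_t)] = 9534 m/s.
Δv₁ = v_p − v_c1 = 2395 m/s.
At r₂: circular v_c2 = √(μ/r₂) = 2488 m/s; transfer-apoapsis v_a = √[μ(2/r₂ − 1/a_t)] = 1158 m/s.
Δv₂ = v_c2 − v_a = 1330 m/s.
Total Δv = Δv₁ + Δv₂ = 3725 m/s = 3.725 km/s.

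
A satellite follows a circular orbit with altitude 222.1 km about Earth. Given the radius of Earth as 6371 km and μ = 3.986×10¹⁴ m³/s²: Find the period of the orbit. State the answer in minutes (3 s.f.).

r = 6371 + 222.1 = 6593.1 km = 6.5931×10⁶ m.
Kepler's third law: T = 2π√(r³/μ) = 2π√((6.593×10⁶)³ / 3.986×10¹⁴).
r³/μ = 7.190×10⁵ s², so T = 2π × 8.479×10² = 5.328×10³ s.
Converting: 5.328×10³ s ÷ 60.00 = 88.80 minutes.

T ≈ 88.8 minutes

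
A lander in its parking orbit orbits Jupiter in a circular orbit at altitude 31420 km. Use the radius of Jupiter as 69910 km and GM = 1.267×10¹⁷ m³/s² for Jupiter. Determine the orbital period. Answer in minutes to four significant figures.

T ≈ 300.1 minutes

r = 69910 + 31420 = 101330 km = 1.0133×10⁸ m.
Kepler's third law: T = 2π√(r³/μ) = 2π√((1.013×10⁸)³ / 1.267×10¹⁷).
r³/μ = 8.212×10⁶ s², so T = 2π × 2.866×10³ = 1.801×10⁴ s.
Converting: 1.801×10⁴ s ÷ 60.00 = 300.1 minutes.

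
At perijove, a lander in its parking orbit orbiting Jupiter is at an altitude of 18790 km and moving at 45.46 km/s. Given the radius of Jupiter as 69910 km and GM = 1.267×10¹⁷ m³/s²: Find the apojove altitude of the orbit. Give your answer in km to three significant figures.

r_p = 69910 + 18790 = 88700 km = 8.870×10⁷ m.
Specific energy ε = v²/2 − μ/r = -3.951×10⁸ J/kg, so a = −μ/(2ε) = 1.603×10⁸ m.
The apsides satisfy r_p + r_a = 2a, so the apojove radius is 2a − r_p = 2.320×10⁸ m = 2.3197×10⁵ km.
Apojove altitude = 2.3197×10⁵ − 69910 = 1.6206×10⁵ km.

apojove altitude ≈ 1.62×10⁵ km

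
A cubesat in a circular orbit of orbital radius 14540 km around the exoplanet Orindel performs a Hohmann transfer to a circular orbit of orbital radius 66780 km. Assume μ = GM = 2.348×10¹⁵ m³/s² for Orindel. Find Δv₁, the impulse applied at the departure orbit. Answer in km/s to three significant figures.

Δv ≈ 3.58 km/s

r₁ = 14540 km = 1.454×10⁷ m.
r₂ = 66780 km = 6.678×10⁷ m.
Transfer ellipse a_t = (r₁ + r₂)/2 = 4.066×10⁷ m.
At r₁: circular v_c1 = √(μ/r₁) = 12710 m/s; transfer-periapsis v_p = √[μ(2/r₁ − 1/a_t)] = 16290 m/s.
Δv₁ = v_p − v_c1 = 3578 m/s.
= 3.578 km/s.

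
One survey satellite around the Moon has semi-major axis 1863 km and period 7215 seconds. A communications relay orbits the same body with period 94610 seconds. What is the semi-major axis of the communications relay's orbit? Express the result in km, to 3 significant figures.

Kepler's third law: a³ ∝ T², so a₂ = a₁ (T₂/T₁)^(2/3).
T₂/T₁ = 13.11, (T₂/T₁)^(2/3) = 5.561.
a₂ = 1863 × 5.561 = 10360 km.

a₂ ≈ 10400 km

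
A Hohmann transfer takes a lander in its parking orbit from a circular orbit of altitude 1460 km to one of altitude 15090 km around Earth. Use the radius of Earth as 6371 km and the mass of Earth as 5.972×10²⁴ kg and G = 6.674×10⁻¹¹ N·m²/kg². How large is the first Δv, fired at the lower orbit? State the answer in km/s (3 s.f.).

Δv ≈ 1.50 km/s

μ = GM = 6.674×10⁻¹¹ × 5.972×10²⁴ = 3.986×10¹⁴ m³/s².
r₁ = 6371 + 1460 = 7831.0 km = 7.8310×10⁶ m.
r₂ = 6371 + 15090 = 21461 km = 2.1461×10⁷ m.
Transfer ellipse a_t = (r₁ + r₂)/2 = 1.465×10⁷ m.
At r₁: circular v_c1 = √(μ/r₁) = 7134 m/s; transfer-perigee v_p = √[μ(2/r₁ − 1/a_t)] = 8636 m/s.
Δv₁ = v_p − v_c1 = 1502 m/s.
= 1.502 km/s.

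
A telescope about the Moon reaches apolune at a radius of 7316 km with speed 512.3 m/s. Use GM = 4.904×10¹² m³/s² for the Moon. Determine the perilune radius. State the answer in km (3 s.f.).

r_a = 7.316×10⁶ m.
Specific energy ε = v²/2 − μ/r = -5.391×10⁵ J/kg, so a = −μ/(2ε) = 4.548×10⁶ m.
The apsides satisfy r_p + r_a = 2a, so the perilune radius is 2a − r_a = 1.781×10⁶ m = 1780.9 km.

perilune radius ≈ 1780 km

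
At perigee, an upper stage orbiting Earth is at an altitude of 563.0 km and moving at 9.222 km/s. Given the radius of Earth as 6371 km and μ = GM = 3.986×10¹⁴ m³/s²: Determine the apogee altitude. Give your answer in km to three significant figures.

apogee altitude ≈ 13300 km

r_p = 6371 + 563.0 = 6934.0 km = 6.934×10⁶ m.
Specific energy ε = v²/2 − μ/r = -1.496×10⁷ J/kg, so a = −μ/(2ε) = 1.332×10⁷ m.
The apsides satisfy r_p + r_a = 2a, so the apogee radius is 2a − r_p = 1.971×10⁷ m = 19706 km.
Apogee altitude = 19706 − 6371 = 13335 km.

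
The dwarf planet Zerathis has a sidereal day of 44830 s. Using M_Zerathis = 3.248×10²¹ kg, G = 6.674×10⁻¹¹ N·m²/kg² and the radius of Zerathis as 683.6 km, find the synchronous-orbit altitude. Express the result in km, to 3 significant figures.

μ = GM = 6.674×10⁻¹¹ × 3.248×10²¹ = 2.168×10¹¹ m³/s².
A synchronous orbit has period T, so by Kepler's third law a = (μT²/4π²)^(1/3).
μT²/4π² = 2.168×10¹¹ × (4.483×10⁴)² / 39.48 = 1.104×10¹⁹ m³.
a = 2.226×10⁶ m = 2226.3 km.
Altitude h = a − R = 2226.3 − 683.6 = 1542.7 km.

h_sync ≈ 1540 km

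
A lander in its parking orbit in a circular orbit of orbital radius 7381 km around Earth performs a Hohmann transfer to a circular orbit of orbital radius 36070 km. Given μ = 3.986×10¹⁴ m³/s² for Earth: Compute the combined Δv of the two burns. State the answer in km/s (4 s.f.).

Δv_total ≈ 3.507 km/s

r₁ = 7381 km = 7.381×10⁶ m.
r₂ = 36070 km = 3.607×10⁷ m.
Transfer ellipse a_t = (r₁ + r₂)/2 = 2.173×10⁷ m.
At r₁: circular v_c1 = √(μ/r₁) = 7349 m/s; transfer-perigee v_p = √[μ(2/r₁ − 1/a_t)] = 9469 m/s.
Δv₁ = v_p − v_c1 = 2120 m/s.
At r₂: circular v_c2 = √(μ/r₂) = 3324 m/s; transfer-apogee v_a = √[μ(2/r₂ − 1/a_t)] = 1938 m/s.
Δv₂ = v_c2 − v_a = 1387 m/s.
Total Δv = Δv₁ + Δv₂ = 3507 m/s = 3.507 km/s.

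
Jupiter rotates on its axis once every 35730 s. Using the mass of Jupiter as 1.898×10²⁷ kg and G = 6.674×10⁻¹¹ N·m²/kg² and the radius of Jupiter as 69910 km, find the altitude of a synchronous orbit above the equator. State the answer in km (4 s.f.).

h_sync ≈ 90090 km

μ = GM = 6.674×10⁻¹¹ × 1.898×10²⁷ = 1.267×10¹⁷ m³/s².
A synchronous orbit has period T, so by Kepler's third law a = (μT²/4π²)^(1/3).
μT²/4π² = 1.267×10¹⁷ × (3.573×10⁴)² / 39.48 = 4.096×10²⁴ m³.
a = 1.600×10⁸ m = 1.6000×10⁵ km.
Altitude h = a − R = 1.6000×10⁵ − 69910 = 90094 km.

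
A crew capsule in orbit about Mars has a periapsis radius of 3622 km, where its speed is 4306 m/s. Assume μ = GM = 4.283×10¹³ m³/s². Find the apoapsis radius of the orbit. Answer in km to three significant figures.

apoapsis radius ≈ 13100 km

r_p = 3.622×10⁶ m.
Specific energy ε = v²/2 − μ/r = -2.554×10⁶ J/kg, so a = −μ/(2ε) = 8.384×10⁶ m.
The apsides satisfy r_p + r_a = 2a, so the apoapsis radius is 2a − r_p = 1.315×10⁷ m = 13147 km.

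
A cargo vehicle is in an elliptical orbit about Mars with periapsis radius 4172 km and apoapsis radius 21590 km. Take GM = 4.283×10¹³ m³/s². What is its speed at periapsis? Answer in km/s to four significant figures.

Semi-major axis a = (r_p + r_a)/2 = 12881 km = 1.288×10⁷ m.
Vis-viva: v² = μ(2/r − 1/a) = 4.283×10¹³ × (4.794×10⁻⁷ − 7.763×10⁻⁸) = 1.721×10⁷ m²/s².
v = 4148 m/s = 4.148 km/s.

v ≈ 4.148 km/s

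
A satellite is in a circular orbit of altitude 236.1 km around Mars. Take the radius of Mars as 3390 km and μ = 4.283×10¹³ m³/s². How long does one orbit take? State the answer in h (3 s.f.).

T ≈ 1.84 h

r = 3390 + 236.1 = 3626.1 km = 3.6261×10⁶ m.
Kepler's third law: T = 2π√(r³/μ) = 2π√((3.626×10⁶)³ / 4.283×10¹³).
r³/μ = 1.113×10⁶ s², so T = 2π × 1.055×10³ = 6.629×10³ s.
Converting: 6.629×10³ s ÷ 3600 = 1.841 h.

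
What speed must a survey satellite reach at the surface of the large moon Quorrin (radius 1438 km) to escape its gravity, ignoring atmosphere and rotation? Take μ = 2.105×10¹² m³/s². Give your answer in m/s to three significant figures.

v_esc ≈ 1710 m/s

r = R = 1.438×10⁶ m.
Escape speed v_esc = √(2μ/r) = √(2 × 2.105×10¹² / 1.438×10⁶) = √(2.928×10⁶) = 1711 m/s.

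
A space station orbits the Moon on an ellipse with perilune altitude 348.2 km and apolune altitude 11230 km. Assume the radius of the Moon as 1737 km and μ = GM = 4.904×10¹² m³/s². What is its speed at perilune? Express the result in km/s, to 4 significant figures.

r_p = 1737 + 348.2 = 2085.2 km = 2.0852×10⁶ m.
r_a = 1737 + 11230 = 12967 km = 1.2967×10⁷ m.
Semi-major axis a = (r_p + r_a)/2 = 7526.1 km = 7.526×10⁶ m.
Vis-viva: v² = μ(2/r − 1/a) = 4.904×10¹² × (9.591×10⁻⁷ − 1.329×10⁻⁷) = 4.052×10⁶ m²/s².
v = 2013 m/s = 2.013 km/s.

v ≈ 2.013 km/s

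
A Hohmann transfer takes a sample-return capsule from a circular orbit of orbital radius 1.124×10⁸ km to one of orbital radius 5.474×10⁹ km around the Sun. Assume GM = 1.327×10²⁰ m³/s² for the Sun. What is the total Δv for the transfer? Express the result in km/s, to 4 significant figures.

Δv_total ≈ 17.68 km/s

r₁ = 1.124×10⁸ km = 1.124×10¹¹ m.
r₂ = 5.474×10⁹ km = 5.474×10¹² m.
Transfer ellipse a_t = (r₁ + r₂)/2 = 2.793×10¹² m.
At r₁: circular v_c1 = √(μ/r₁) = 34360 m/s; transfer-perihelion v_p = √[μ(2/r₁ − 1/a_t)] = 48100 m/s.
Δv₁ = v_p − v_c1 = 13740 m/s.
At r₂: circular v_c2 = √(μ/r₂) = 4924 m/s; transfer-aphelion v_a = √[μ(2/r₂ − 1/a_t)] = 987.7 m/s.
Δv₂ = v_c2 − v_a = 3936 m/s.
Total Δv = Δv₁ + Δv₂ = 17680 m/s = 17.68 km/s.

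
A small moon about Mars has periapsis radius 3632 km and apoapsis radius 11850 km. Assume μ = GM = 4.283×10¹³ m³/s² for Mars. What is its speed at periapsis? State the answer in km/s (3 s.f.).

v ≈ 4.25 km/s

Semi-major axis a = (r_p + r_a)/2 = 7741.0 km = 7.741×10⁶ m.
Vis-viva: v² = μ(2/r − 1/a) = 4.283×10¹³ × (5.507×10⁻⁷ − 1.292×10⁻⁷) = 1.805×10⁷ m²/s².
v = 4249 m/s = 4.249 km/s.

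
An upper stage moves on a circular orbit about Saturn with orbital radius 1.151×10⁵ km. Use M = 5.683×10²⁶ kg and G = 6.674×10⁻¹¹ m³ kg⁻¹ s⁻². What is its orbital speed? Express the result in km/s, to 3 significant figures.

v ≈ 18.2 km/s

μ = GM = 6.674×10⁻¹¹ × 5.683×10²⁶ = 3.793×10¹⁶ m³/s².
r = 1.151×10⁵ km = 1.151×10⁸ m.
For a circular orbit v = √(μ/r) = √(3.793×10¹⁶ / 1.151×10⁸) = √(3.295×10⁸) = 18150 m/s.
That is 18.15 km/s.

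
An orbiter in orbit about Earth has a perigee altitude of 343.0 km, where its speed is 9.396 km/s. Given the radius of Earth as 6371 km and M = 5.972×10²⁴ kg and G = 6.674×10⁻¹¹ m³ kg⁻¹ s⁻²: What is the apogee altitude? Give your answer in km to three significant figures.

apogee altitude ≈ 13100 km

μ = GM = 6.674×10⁻¹¹ × 5.972×10²⁴ = 3.986×10¹⁴ m³/s².
r_p = 6371 + 343.0 = 6714.0 km = 6.714×10⁶ m.
Specific energy ε = v²/2 − μ/r = -1.522×10⁷ J/kg, so a = −μ/(2ε) = 1.309×10⁷ m.
The apsides satisfy r_p + r_a = 2a, so the apogee radius is 2a − r_p = 1.947×10⁷ m = 19470 km.
Apogee altitude = 19470 − 6371 = 13099 km.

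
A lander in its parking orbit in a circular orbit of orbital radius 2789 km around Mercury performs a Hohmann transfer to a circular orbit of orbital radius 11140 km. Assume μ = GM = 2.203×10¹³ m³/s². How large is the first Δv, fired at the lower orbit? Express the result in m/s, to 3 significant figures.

Δv ≈ 744 m/s

r₁ = 2789 km = 2.789×10⁶ m.
r₂ = 11140 km = 1.114×10⁷ m.
Transfer ellipse a_t = (r₁ + r₂)/2 = 6.964×10⁶ m.
At r₁: circular v_c1 = √(μ/r₁) = 2810 m/s; transfer-periherm v_p = √[μ(2/r₁ − 1/a_t)] = 3555 m/s.
Δv₁ = v_p − v_c1 = 744.0 m/s.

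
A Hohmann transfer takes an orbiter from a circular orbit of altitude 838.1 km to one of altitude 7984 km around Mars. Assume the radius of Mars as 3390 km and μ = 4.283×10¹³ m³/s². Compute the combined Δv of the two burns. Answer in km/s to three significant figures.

Δv_total ≈ 1.17 km/s

r₁ = 3390 + 838.1 = 4228.1 km = 4.2281×10⁶ m.
r₂ = 3390 + 7984 = 11374 km = 1.1374×10⁷ m.
Transfer ellipse a_t = (r₁ + r₂)/2 = 7.801×10⁶ m.
At r₁: circular v_c1 = √(μ/r₁) = 3183 m/s; transfer-periapsis v_p = √[μ(2/r₁ − 1/a_t)] = 3843 m/s.
Δv₁ = v_p − v_c1 = 660.4 m/s.
At r₂: circular v_c2 = √(μ/r₂) = 1941 m/s; transfer-apoapsis v_a = √[μ(2/r₂ − 1/a_t)] = 1429 m/s.
Δv₂ = v_c2 − v_a = 511.9 m/s.
Total Δv = Δv₁ + Δv₂ = 1172 m/s = 1.172 km/s.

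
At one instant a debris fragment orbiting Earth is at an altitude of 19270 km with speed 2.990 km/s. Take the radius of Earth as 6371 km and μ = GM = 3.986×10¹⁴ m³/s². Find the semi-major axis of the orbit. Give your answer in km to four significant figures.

a ≈ 17990 km

r = 6371 + 19270 = 25641 km = 2.564×10⁷ m.
Vis-viva rearranged: 1/a = 2/r − v²/μ = 7.800×10⁻⁸ − 2.243×10⁻⁸ = 5.557×10⁻⁸ m⁻¹.
a = 1.799×10⁷ m = 17995 km.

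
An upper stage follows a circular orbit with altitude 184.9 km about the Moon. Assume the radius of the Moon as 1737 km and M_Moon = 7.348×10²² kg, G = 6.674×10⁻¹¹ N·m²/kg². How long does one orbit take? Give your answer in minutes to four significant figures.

T ≈ 126.0 minutes

μ = GM = 6.674×10⁻¹¹ × 7.348×10²² = 4.904×10¹² m³/s².
r = 1737 + 184.9 = 1921.9 km = 1.9219×10⁶ m.
Kepler's third law: T = 2π√(r³/μ) = 2π√((1.922×10⁶)³ / 4.904×10¹²).
r³/μ = 1.448×10⁶ s², so T = 2π × 1.203×10³ = 7.560×10³ s.
Converting: 7.560×10³ s ÷ 60.00 = 126.0 minutes.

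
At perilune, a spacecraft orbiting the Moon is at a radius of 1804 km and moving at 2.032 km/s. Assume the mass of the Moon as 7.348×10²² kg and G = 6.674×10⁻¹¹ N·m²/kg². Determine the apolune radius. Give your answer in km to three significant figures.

apolune radius ≈ 5700 km

μ = GM = 6.674×10⁻¹¹ × 7.348×10²² = 4.904×10¹² m³/s².
r_p = 1.804×10⁶ m.
Specific energy ε = v²/2 − μ/r = -6.539×10⁵ J/kg, so a = −μ/(2ε) = 3.750×10⁶ m.
The apsides satisfy r_p + r_a = 2a, so the apolune radius is 2a − r_p = 5.695×10⁶ m = 5695.4 km.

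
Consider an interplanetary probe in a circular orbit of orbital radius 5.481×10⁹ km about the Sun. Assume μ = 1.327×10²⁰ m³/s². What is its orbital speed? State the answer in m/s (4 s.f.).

r = 5.481×10⁹ km = 5.481×10¹² m.
For a circular orbit v = √(μ/r) = √(1.327×10²⁰ / 5.481×10¹²) = √(2.421×10⁷) = 4920 m/s.

v ≈ 4920 m/s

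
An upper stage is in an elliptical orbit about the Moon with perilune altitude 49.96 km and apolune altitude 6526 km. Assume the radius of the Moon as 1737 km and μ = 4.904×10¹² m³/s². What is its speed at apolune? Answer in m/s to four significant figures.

v ≈ 459.4 m/s

r_p = 1737 + 49.96 = 1787.0 km = 1.7870×10⁶ m.
r_a = 1737 + 6526 = 8263.0 km = 8.2630×10⁶ m.
Semi-major axis a = (r_p + r_a)/2 = 5025.0 km = 5.025×10⁶ m.
Vis-viva: v² = μ(2/r − 1/a) = 4.904×10¹² × (2.420×10⁻⁷ − 1.990×10⁻⁷) = 2.111×10⁵ m²/s².
v = 459.4 m/s.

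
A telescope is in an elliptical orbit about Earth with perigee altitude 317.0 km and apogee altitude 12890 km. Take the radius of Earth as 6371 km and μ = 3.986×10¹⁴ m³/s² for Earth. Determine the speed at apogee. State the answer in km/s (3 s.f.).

v ≈ 3.27 km/s

r_p = 6371 + 317.0 = 6688.0 km = 6.6880×10⁶ m.
r_a = 6371 + 12890 = 19261 km = 1.9261×10⁷ m.
Semi-major axis a = (r_p + r_a)/2 = 12974 km = 1.297×10⁷ m.
Vis-viva: v² = μ(2/r − 1/a) = 3.986×10¹⁴ × (1.038×10⁻⁷ − 7.707×10⁻⁸) = 1.067×10⁷ m²/s².
v = 3266 m/s = 3.266 km/s.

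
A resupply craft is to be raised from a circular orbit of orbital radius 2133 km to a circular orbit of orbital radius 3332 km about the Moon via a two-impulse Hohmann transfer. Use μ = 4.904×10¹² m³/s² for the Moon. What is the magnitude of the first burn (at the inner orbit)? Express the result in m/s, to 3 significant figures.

r₁ = 2133 km = 2.133×10⁶ m.
r₂ = 3332 km = 3.332×10⁶ m.
Transfer ellipse a_t = (r₁ + r₂)/2 = 2.732×10⁶ m.
At r₁: circular v_c1 = √(μ/r₁) = 1516 m/s; transfer-perilune v_p = √[μ(2/r₁ − 1/a_t)] = 1674 m/s.
Δv₁ = v_p − v_c1 = 158.1 m/s.

Δv ≈ 158 m/s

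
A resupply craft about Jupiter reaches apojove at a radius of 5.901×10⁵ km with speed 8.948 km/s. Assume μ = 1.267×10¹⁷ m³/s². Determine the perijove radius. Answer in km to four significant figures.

perijove radius ≈ 1.352×10⁵ km

r_a = 5.901×10⁸ m.
Specific energy ε = v²/2 − μ/r = -1.747×10⁸ J/kg, so a = −μ/(2ε) = 3.627×10⁸ m.
The apsides satisfy r_p + r_a = 2a, so the perijove radius is 2a − r_a = 1.352×10⁸ m = 1.3524×10⁵ km.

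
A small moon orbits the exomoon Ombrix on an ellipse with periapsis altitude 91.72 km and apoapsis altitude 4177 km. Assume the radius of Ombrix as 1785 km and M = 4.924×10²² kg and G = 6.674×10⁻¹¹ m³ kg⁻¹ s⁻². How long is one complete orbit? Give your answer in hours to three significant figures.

μ = GM = 6.674×10⁻¹¹ × 4.924×10²² = 3.286×10¹² m³/s².
r_p = 1785 + 91.72 = 1876.7 km = 1.8767×10⁶ m.
r_a = 1785 + 4177 = 5962.0 km = 5.9620×10⁶ m.
Semi-major axis a = (r_p + r_a)/2 = (1876.7 + 5962.0)/2 = 3919.4 km = 3.919×10⁶ m.
By Kepler's third law T = 2π√(a³/μ) = 2π × 4.280×10³ = 2.689×10⁴ s.
= 7.470 hours.

T ≈ 7.47 hours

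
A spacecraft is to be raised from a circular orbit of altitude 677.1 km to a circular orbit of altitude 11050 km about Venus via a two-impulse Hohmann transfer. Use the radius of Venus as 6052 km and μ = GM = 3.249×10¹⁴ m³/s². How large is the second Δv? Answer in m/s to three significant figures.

r₁ = 6052 + 677.1 = 6729.1 km = 6.7291×10⁶ m.
r₂ = 6052 + 11050 = 17102 km = 1.7102×10⁷ m.
Transfer ellipse a_t = (r₁ + r₂)/2 = 1.192×10⁷ m.
At r₁: circular v_c1 = √(μ/r₁) = 6949 m/s; transfer-periapsis v_p = √[μ(2/r₁ − 1/a_t)] = 8325 m/s.
At r₂: circular v_c2 = √(μ/r₂) = 4359 m/s; transfer-apoapsis v_a = √[μ(2/r₂ − 1/a_t)] = 3275 m/s.
Δv₂ = v_c2 − v_a = 1083 m/s.

Δv ≈ 1080 m/s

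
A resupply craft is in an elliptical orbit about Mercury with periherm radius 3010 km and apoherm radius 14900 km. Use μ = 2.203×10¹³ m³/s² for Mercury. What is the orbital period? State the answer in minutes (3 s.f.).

T ≈ 598 minutes

Semi-major axis a = (r_p + r_a)/2 = (3010.0 + 14900)/2 = 8955.0 km = 8.955×10⁶ m.
By Kepler's third law T = 2π√(a³/μ) = 2π × 5.709×10³ = 3.587×10⁴ s.
= 597.9 minutes.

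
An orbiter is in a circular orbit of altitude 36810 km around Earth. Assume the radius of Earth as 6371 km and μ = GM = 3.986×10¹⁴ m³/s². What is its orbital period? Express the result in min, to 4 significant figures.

T ≈ 1488 min

r = 6371 + 36810 = 43181 km = 4.3181×10⁷ m.
Kepler's third law: T = 2π√(r³/μ) = 2π√((4.318×10⁷)³ / 3.986×10¹⁴).
r³/μ = 2.020×10⁸ s², so T = 2π × 1.421×10⁴ = 8.930×10⁴ s.
Converting: 8.930×10⁴ s ÷ 60.00 = 1488 min.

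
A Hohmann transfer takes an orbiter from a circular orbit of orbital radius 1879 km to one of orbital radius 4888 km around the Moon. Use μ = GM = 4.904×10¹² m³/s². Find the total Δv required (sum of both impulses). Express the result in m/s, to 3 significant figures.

Δv_total ≈ 581 m/s

r₁ = 1879 km = 1.879×10⁶ m.
r₂ = 4888 km = 4.888×10⁶ m.
Transfer ellipse a_t = (r₁ + r₂)/2 = 3.384×10⁶ m.
At r₁: circular v_c1 = √(μ/r₁) = 1616 m/s; transfer-perilune v_p = √[μ(2/r₁ − 1/a_t)] = 1942 m/s.
Δv₁ = v_p − v_c1 = 326.2 m/s.
At r₂: circular v_c2 = √(μ/r₂) = 1002 m/s; transfer-apolune v_a = √[μ(2/r₂ − 1/a_t)] = 746.4 m/s.
Δv₂ = v_c2 − v_a = 255.2 m/s.
Total Δv = Δv₁ + Δv₂ = 581.4 m/s.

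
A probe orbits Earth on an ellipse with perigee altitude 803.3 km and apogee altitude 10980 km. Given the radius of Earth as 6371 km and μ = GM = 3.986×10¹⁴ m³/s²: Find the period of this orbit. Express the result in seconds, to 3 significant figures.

r_p = 6371 + 803.3 = 7174.3 km = 7.1743×10⁶ m.
r_a = 6371 + 10980 = 17351 km = 1.7351×10⁷ m.
Semi-major axis a = (r_p + r_a)/2 = (7174.3 + 17351)/2 = 12263 km = 1.226×10⁷ m.
By Kepler's third law T = 2π√(a³/μ) = 2π × 2.151×10³ = 1.351×10⁴ s.

T ≈ 13500 seconds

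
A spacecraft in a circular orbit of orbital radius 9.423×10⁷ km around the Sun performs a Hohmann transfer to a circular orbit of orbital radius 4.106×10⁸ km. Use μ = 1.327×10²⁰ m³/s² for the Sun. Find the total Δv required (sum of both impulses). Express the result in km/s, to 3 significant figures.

Δv_total ≈ 17.3 km/s

r₁ = 9.423×10⁷ km = 9.423×10¹⁰ m.
r₂ = 4.106×10⁸ km = 4.106×10¹¹ m.
Transfer ellipse a_t = (r₁ + r₂)/2 = 2.524×10¹¹ m.
At r₁: circular v_c1 = √(μ/r₁) = 37530 m/s; transfer-perihelion v_p = √[μ(2/r₁ − 1/a_t)] = 47860 m/s.
Δv₁ = v_p − v_c1 = 10340 m/s.
At r₂: circular v_c2 = √(μ/r₂) = 17980 m/s; transfer-aphelion v_a = √[μ(2/r₂ − 1/a_t)] = 10980 m/s.
Δv₂ = v_c2 − v_a = 6993 m/s.
Total Δv = Δv₁ + Δv₂ = 17330 m/s = 17.33 km/s.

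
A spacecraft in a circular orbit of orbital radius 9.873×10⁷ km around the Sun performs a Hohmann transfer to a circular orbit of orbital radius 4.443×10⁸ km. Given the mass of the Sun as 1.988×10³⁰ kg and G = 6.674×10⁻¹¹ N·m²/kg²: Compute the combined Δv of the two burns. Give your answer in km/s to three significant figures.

μ = GM = 6.674×10⁻¹¹ × 1.988×10³⁰ = 1.327×10²⁰ m³/s².
r₁ = 9.873×10⁷ km = 9.873×10¹⁰ m.
r₂ = 4.443×10⁸ km = 4.443×10¹¹ m.
Transfer ellipse a_t = (r₁ + r₂)/2 = 2.715×10¹¹ m.
At r₁: circular v_c1 = √(μ/r₁) = 36660 m/s; transfer-perihelion v_p = √[μ(2/r₁ − 1/a_t)] = 46890 m/s.
Δv₁ = v_p − v_c1 = 10240 m/s.
At r₂: circular v_c2 = √(μ/r₂) = 17280 m/s; transfer-aphelion v_a = √[μ(2/r₂ − 1/a_t)] = 10420 m/s.
Δv₂ = v_c2 − v_a = 6860 m/s.
Total Δv = Δv₁ + Δv₂ = 17100 m/s = 17.10 km/s.

Δv_total ≈ 17.1 km/s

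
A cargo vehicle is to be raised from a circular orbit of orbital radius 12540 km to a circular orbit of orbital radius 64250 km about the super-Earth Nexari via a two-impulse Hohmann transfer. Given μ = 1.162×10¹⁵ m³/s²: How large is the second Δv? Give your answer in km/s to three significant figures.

Δv ≈ 1.82 km/s

r₁ = 12540 km = 1.254×10⁷ m.
r₂ = 64250 km = 6.425×10⁷ m.
Transfer ellipse a_t = (r₁ + r₂)/2 = 3.840×10⁷ m.
At r₁: circular v_c1 = √(μ/r₁) = 9626 m/s; transfer-periapsis v_p = √[μ(2/r₁ − 1/a_t)] = 12450 m/s.
At r₂: circular v_c2 = √(μ/r₂) = 4253 m/s; transfer-apoapsis v_a = √[μ(2/r₂ − 1/a_t)] = 2430 m/s.
Δv₂ = v_c2 − v_a = 1822 m/s.
= 1.822 km/s.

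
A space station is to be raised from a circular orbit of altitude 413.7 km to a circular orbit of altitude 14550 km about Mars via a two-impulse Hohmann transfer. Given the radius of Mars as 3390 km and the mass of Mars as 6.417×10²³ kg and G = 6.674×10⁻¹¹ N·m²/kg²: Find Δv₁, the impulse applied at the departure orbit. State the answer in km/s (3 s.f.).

Δv ≈ 0.955 km/s

μ = GM = 6.674×10⁻¹¹ × 6.417×10²³ = 4.283×10¹³ m³/s².
r₁ = 3390 + 413.7 = 3803.7 km = 3.8037×10⁶ m.
r₂ = 3390 + 14550 = 17940 km = 1.7940×10⁷ m.
Transfer ellipse a_t = (r₁ + r₂)/2 = 1.087×10⁷ m.
At r₁: circular v_c1 = √(μ/r₁) = 3355 m/s; transfer-periapsis v_p = √[μ(2/r₁ − 1/a_t)] = 4310 m/s.
Δv₁ = v_p − v_c1 = 954.9 m/s.
= 0.9549 km/s.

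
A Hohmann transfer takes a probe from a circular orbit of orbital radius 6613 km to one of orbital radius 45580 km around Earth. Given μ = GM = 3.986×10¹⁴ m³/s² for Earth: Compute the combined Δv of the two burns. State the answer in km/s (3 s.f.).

r₁ = 6613 km = 6.613×10⁶ m.
r₂ = 45580 km = 4.558×10⁷ m.
Transfer ellipse a_t = (r₁ + r₂)/2 = 2.610×10⁷ m.
At r₁: circular v_c1 = √(μ/r₁) = 7764 m/s; transfer-perigee v_p = √[μ(2/r₁ − 1/a_t)] = 10260 m/s.
Δv₁ = v_p − v_c1 = 2497 m/s.
At r₂: circular v_c2 = √(μ/r₂) = 2957 m/s; transfer-apogee v_a = √[μ(2/r₂ − 1/a_t)] = 1489 m/s.
Δv₂ = v_c2 − v_a = 1469 m/s.
Total Δv = Δv₁ + Δv₂ = 3965 m/s = 3.965 km/s.

Δv_total ≈ 3.97 km/s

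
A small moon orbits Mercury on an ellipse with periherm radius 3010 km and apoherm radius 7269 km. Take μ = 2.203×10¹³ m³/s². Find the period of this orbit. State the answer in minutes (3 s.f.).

T ≈ 260 minutes

Semi-major axis a = (r_p + r_a)/2 = (3010.0 + 7269.0)/2 = 5139.5 km = 5.140×10⁶ m.
By Kepler's third law T = 2π√(a³/μ) = 2π × 2.482×10³ = 1.560×10⁴ s.
= 260.0 minutes.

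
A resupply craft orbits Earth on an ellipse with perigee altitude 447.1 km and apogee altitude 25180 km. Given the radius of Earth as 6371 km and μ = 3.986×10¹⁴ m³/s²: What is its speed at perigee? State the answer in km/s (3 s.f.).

v ≈ 9.81 km/s

r_p = 6371 + 447.1 = 6818.1 km = 6.8181×10⁶ m.
r_a = 6371 + 25180 = 31551 km = 3.1551×10⁷ m.
Semi-major axis a = (r_p + r_a)/2 = 19185 km = 1.918×10⁷ m.
Vis-viva: v² = μ(2/r − 1/a) = 3.986×10¹⁴ × (2.933×10⁻⁷ − 5.213×10⁻⁸) = 9.615×10⁷ m²/s².
v = 9805 m/s = 9.805 km/s.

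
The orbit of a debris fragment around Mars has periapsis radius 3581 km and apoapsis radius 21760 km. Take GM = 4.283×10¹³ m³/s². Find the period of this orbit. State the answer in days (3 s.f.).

T ≈ 0.501 days

Semi-major axis a = (r_p + r_a)/2 = (3581.0 + 21760)/2 = 12670 km = 1.267×10⁷ m.
By Kepler's third law T = 2π√(a³/μ) = 2π × 6.892×10³ = 4.330×10⁴ s.
= 0.5012 days.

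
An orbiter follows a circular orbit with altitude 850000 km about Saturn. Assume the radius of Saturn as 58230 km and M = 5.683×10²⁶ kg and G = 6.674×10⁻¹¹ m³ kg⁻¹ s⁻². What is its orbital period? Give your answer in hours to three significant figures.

μ = GM = 6.674×10⁻¹¹ × 5.683×10²⁶ = 3.793×10¹⁶ m³/s².
r = 58230 + 850000 = 908230 km = 9.0823×10⁸ m.
Kepler's third law: T = 2π√(r³/μ) = 2π√((9.082×10⁸)³ / 3.793×10¹⁶).
r³/μ = 1.975×10¹⁰ s², so T = 2π × 1.405×10⁵ = 8.831×10⁵ s.
Converting: 8.831×10⁵ s ÷ 3600 = 245.3 hours.

T ≈ 245 hours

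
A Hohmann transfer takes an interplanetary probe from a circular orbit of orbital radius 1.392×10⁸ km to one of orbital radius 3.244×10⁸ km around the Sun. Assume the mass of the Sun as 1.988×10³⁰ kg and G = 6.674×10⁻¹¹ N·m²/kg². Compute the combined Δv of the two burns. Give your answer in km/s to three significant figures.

μ = GM = 6.674×10⁻¹¹ × 1.988×10³⁰ = 1.327×10²⁰ m³/s².
r₁ = 1.392×10⁸ km = 1.392×10¹¹ m.
r₂ = 3.244×10⁸ km = 3.244×10¹¹ m.
Transfer ellipse a_t = (r₁ + r₂)/2 = 2.318×10¹¹ m.
At r₁: circular v_c1 = √(μ/r₁) = 30870 m/s; transfer-perihelion v_p = √[μ(2/r₁ − 1/a_t)] = 36520 m/s.
Δv₁ = v_p − v_c1 = 5650 m/s.
At r₂: circular v_c2 = √(μ/r₂) = 20220 m/s; transfer-aphelion v_a = √[μ(2/r₂ − 1/a_t)] = 15670 m/s.
Δv₂ = v_c2 − v_a = 4552 m/s.
Total Δv = Δv₁ + Δv₂ = 10200 m/s = 10.20 km/s.

Δv_total ≈ 10.2 km/s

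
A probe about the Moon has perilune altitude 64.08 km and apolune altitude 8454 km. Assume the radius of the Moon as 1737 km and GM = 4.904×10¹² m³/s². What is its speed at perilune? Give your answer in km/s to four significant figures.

r_p = 1737 + 64.08 = 1801.1 km = 1.8011×10⁶ m.
r_a = 1737 + 8454 = 10191 km = 1.0191×10⁷ m.
Semi-major axis a = (r_p + r_a)/2 = 5996.0 km = 5.996×10⁶ m.
Vis-viva: v² = μ(2/r − 1/a) = 4.904×10¹² × (1.110×10⁻⁶ − 1.668×10⁻⁷) = 4.628×10⁶ m²/s².
v = 2151 m/s = 2.151 km/s.

v ≈ 2.151 km/s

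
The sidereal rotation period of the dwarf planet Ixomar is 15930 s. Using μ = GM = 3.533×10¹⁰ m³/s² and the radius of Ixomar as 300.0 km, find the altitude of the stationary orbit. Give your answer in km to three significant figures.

h_sync ≈ 310 km

A synchronous orbit has period T, so by Kepler's third law a = (μT²/4π²)^(1/3).
μT²/4π² = 3.533×10¹⁰ × (1.593×10⁴)² / 39.48 = 2.271×10¹⁷ m³.
a = 6.101×10⁵ m = 610.11 km.
Altitude h = a − R = 610.11 − 300.0 = 310.11 km.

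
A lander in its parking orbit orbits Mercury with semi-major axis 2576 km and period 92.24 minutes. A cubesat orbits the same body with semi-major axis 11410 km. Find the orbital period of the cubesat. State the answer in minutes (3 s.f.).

Kepler's third law: T² ∝ a³, so T₂ = T₁ (a₂/a₁)^(3/2).
a₂/a₁ = 4.429, (a₂/a₁)^(3/2) = 9.322.
T₂ = 92.24 × 9.322 = 859.9 minutes.

T₂ ≈ 860 minutes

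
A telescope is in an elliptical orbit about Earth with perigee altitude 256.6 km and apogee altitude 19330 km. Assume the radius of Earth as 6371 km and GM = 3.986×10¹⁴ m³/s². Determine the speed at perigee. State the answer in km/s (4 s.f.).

v ≈ 9.779 km/s

r_p = 6371 + 256.6 = 6627.6 km = 6.6276×10⁶ m.
r_a = 6371 + 19330 = 25701 km = 2.5701×10⁷ m.
Semi-major axis a = (r_p + r_a)/2 = 16164 km = 1.616×10⁷ m.
Vis-viva: v² = μ(2/r − 1/a) = 3.986×10¹⁴ × (3.018×10⁻⁷ − 6.186×10⁻⁸) = 9.563×10⁷ m²/s².
v = 9779 m/s = 9.779 km/s.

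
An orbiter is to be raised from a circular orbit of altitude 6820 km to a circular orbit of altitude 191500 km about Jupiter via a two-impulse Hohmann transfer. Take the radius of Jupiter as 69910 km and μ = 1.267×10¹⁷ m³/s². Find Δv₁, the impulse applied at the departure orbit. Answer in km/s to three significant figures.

Δv ≈ 9.89 km/s

r₁ = 69910 + 6820 = 76730 km = 7.6730×10⁷ m.
r₂ = 69910 + 191500 = 261410 km = 2.6141×10⁸ m.
Transfer ellipse a_t = (r₁ + r₂)/2 = 1.691×10⁸ m.
At r₁: circular v_c1 = √(μ/r₁) = 40640 m/s; transfer-perijove v_p = √[μ(2/r₁ − 1/a_t)] = 50530 m/s.
Δv₁ = v_p − v_c1 = 9893 m/s.
= 9.893 km/s.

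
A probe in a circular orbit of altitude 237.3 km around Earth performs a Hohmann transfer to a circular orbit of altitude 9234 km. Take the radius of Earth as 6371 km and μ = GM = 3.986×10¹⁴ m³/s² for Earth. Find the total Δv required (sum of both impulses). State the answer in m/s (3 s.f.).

r₁ = 6371 + 237.3 = 6608.3 km = 6.6083×10⁶ m.
r₂ = 6371 + 9234 = 15605 km = 1.5605×10⁷ m.
Transfer ellipse a_t = (r₁ + r₂)/2 = 1.111×10⁷ m.
At r₁: circular v_c1 = √(μ/r₁) = 7766 m/s; transfer-perigee v_p = √[μ(2/r₁ − 1/a_t)] = 9206 m/s.
Δv₁ = v_p − v_c1 = 1439 m/s.
At r₂: circular v_c2 = √(μ/r₂) = 5054 m/s; transfer-apogee v_a = √[μ(2/r₂ − 1/a_t)] = 3898 m/s.
Δv₂ = v_c2 − v_a = 1156 m/s.
Total Δv = Δv₁ + Δv₂ = 2595 m/s.

Δv_total ≈ 2590 m/s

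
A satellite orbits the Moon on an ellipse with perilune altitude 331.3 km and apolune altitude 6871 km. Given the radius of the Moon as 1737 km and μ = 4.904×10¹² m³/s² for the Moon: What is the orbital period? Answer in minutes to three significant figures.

T ≈ 583 minutes

r_p = 1737 + 331.3 = 2068.3 km = 2.0683×10⁶ m.
r_a = 1737 + 6871 = 8608.0 km = 8.6080×10⁶ m.
Semi-major axis a = (r_p + r_a)/2 = (2068.3 + 8608.0)/2 = 5338.1 km = 5.338×10⁶ m.
By Kepler's third law T = 2π√(a³/μ) = 2π × 5.569×10³ = 3.499×10⁴ s.
= 583.2 minutes.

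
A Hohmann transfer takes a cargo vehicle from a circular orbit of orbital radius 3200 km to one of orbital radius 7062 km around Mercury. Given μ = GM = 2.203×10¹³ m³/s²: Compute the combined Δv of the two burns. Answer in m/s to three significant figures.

r₁ = 3200 km = 3.200×10⁶ m.
r₂ = 7062 km = 7.062×10⁶ m.
Transfer ellipse a_t = (r₁ + r₂)/2 = 5.131×10⁶ m.
At r₁: circular v_c1 = √(μ/r₁) = 2624 m/s; transfer-periherm v_p = √[μ(2/r₁ − 1/a_t)] = 3078 m/s.
Δv₁ = v_p − v_c1 = 454.4 m/s.
At r₂: circular v_c2 = √(μ/r₂) = 1766 m/s; transfer-apoherm v_a = √[μ(2/r₂ − 1/a_t)] = 1395 m/s.
Δv₂ = v_c2 − v_a = 371.4 m/s.
Total Δv = Δv₁ + Δv₂ = 825.8 m/s.

Δv_total ≈ 826 m/s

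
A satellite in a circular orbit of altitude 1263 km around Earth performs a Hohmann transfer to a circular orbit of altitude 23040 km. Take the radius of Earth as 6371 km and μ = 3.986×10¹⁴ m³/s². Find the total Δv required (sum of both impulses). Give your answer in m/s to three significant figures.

r₁ = 6371 + 1263 = 7634.0 km = 7.6340×10⁶ m.
r₂ = 6371 + 23040 = 29411 km = 2.9411×10⁷ m.
Transfer ellipse a_t = (r₁ + r₂)/2 = 1.852×10⁷ m.
At r₁: circular v_c1 = √(μ/r₁) = 7226 m/s; transfer-perigee v_p = √[μ(2/r₁ − 1/a_t)] = 9105 m/s.
Δv₁ = v_p − v_c1 = 1879 m/s.
At r₂: circular v_c2 = √(μ/r₂) = 3681 m/s; transfer-apogee v_a = √[μ(2/r₂ − 1/a_t)] = 2363 m/s.
Δv₂ = v_c2 − v_a = 1318 m/s.
Total Δv = Δv₁ + Δv₂ = 3197 m/s.

Δv_total ≈ 3200 m/s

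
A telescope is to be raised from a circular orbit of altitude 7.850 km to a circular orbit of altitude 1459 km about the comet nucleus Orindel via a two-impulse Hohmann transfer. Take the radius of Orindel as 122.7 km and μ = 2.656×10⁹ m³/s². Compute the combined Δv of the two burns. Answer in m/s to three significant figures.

Δv_total ≈ 76.2 m/s

r₁ = 122.7 + 7.850 = 130.55 km = 1.3055×10⁵ m.
r₂ = 122.7 + 1459 = 1581.7 km = 1.5817×10⁶ m.
Transfer ellipse a_t = (r₁ + r₂)/2 = 8.561×10⁵ m.
At r₁: circular v_c1 = √(μ/r₁) = 142.6 m/s; transfer-periapsis v_p = √[μ(2/r₁ − 1/a_t)] = 193.9 m/s.
Δv₁ = v_p − v_c1 = 51.24 m/s.
At r₂: circular v_c2 = √(μ/r₂) = 40.98 m/s; transfer-apoapsis v_a = √[μ(2/r₂ − 1/a_t)] = 16.00 m/s.
Δv₂ = v_c2 − v_a = 24.98 m/s.
Total Δv = Δv₁ + Δv₂ = 76.22 m/s.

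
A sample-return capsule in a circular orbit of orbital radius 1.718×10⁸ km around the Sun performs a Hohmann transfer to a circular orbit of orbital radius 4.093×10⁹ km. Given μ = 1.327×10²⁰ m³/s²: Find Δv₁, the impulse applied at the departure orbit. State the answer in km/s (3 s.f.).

Δv ≈ 10.7 km/s

r₁ = 1.718×10⁸ km = 1.718×10¹¹ m.
r₂ = 4.093×10⁹ km = 4.093×10¹² m.
Transfer ellipse a_t = (r₁ + r₂)/2 = 2.132×10¹² m.
At r₁: circular v_c1 = √(μ/r₁) = 27790 m/s; transfer-perihelion v_p = √[μ(2/r₁ − 1/a_t)] = 38500 m/s.
Δv₁ = v_p − v_c1 = 10710 m/s.
= 10.71 km/s.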